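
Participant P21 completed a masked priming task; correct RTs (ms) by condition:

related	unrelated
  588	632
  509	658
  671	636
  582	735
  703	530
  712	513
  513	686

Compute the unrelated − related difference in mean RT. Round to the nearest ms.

16 ms

M(related) = 4278/7 = 611.143
M(unrelated) = 4390/7 = 627.143
Difference = 627.143 − 611.143 = 16.000 ms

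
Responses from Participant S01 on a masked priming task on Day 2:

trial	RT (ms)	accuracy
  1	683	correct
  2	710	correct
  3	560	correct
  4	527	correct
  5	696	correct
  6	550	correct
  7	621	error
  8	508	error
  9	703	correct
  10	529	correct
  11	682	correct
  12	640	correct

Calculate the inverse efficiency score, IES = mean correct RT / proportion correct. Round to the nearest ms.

754 ms

Correct trials (n=10): 683, 710, 560, 527, 696, 550, 703, 529, 682, 640
Mean correct RT = 6280/10 = 628.0000 ms
Proportion correct = 10/12
IES = 628.0000 / (10/12) = 753.600 ms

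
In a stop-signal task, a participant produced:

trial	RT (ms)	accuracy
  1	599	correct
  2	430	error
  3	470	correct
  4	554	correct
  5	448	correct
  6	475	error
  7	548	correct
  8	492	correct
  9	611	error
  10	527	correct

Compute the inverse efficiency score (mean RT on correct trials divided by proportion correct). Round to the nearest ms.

742 ms

Correct trials (n=7): 599, 470, 554, 448, 548, 492, 527
Mean correct RT = 3638/7 = 519.7143 ms
Proportion correct = 7/10
IES = 519.7143 / (7/10) = 742.449 ms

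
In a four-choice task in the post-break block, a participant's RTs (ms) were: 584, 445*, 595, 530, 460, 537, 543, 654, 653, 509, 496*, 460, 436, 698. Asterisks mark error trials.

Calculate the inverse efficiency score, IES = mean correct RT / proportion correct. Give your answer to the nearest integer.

647 ms

Correct trials (n=12): 584, 595, 530, 460, 537, 543, 654, 653, 509, 460, 436, 698
Mean correct RT = 6659/12 = 554.9167 ms
Proportion correct = 12/14
IES = 554.9167 / (12/14) = 647.403 ms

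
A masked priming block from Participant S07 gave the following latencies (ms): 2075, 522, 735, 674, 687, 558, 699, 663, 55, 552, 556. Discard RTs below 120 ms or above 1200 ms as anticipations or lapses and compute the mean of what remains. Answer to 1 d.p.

Excluded: 55, 2075
Retained (n=9): Σ = 5646
Mean = 5646/9 = 627.3333

627.3 ms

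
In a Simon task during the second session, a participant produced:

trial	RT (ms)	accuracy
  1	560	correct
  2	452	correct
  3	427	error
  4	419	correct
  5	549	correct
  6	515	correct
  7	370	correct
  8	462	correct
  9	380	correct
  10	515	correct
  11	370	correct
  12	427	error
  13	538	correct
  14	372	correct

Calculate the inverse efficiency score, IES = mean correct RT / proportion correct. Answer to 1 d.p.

534.9 ms

Correct trials (n=12): 560, 452, 419, 549, 515, 370, 462, 380, 515, 370, 538, 372
Mean correct RT = 5502/12 = 458.5000 ms
Proportion correct = 12/14
IES = 458.5000 / (12/14) = 534.917 ms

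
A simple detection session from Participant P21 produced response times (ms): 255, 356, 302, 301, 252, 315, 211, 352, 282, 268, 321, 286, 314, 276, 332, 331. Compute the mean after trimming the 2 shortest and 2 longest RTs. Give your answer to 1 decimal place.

Sorted: 211, 252, 255, 268, 276, 282, 286, 301, 302, 314, 315, 321, 331, 332, 352, 356
Drop lowest 2 (211, 252) and highest 2 (352, 356)
Remaining (n=12): Σ = 3583, mean = 3583/12 = 298.583

298.6 ms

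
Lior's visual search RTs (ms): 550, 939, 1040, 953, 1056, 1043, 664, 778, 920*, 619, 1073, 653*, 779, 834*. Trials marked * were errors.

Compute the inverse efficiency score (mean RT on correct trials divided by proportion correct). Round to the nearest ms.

Correct trials (n=11): 550, 939, 1040, 953, 1056, 1043, 664, 778, 619, 1073, 779
Mean correct RT = 9494/11 = 863.0909 ms
Proportion correct = 11/14
IES = 863.0909 / (11/14) = 1098.479 ms

1098 ms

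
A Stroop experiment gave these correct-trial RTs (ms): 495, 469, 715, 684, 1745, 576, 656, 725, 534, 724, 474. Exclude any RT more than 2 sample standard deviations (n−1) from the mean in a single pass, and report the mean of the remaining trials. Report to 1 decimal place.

n = 11, ΣRT = 7797, M = 708.818
Σ(x−M)² = 1284181.64; s = √(1284181.64/10) = 358.355
Cutoffs: 708.818 ± 2·358.355 → [-7.9, 1425.5]
Outside: 1745 → excluded.
Retained (n=10): Σ = 6052, mean = 6052/10 = 605.200

605.2 ms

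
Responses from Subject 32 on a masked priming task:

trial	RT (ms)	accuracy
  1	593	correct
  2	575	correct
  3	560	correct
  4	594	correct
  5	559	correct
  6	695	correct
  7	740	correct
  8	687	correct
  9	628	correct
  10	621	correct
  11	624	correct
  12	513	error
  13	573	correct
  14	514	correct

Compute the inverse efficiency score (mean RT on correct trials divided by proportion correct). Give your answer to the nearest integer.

Correct trials (n=13): 593, 575, 560, 594, 559, 695, 740, 687, 628, 621, 624, 573, 514
Mean correct RT = 7963/13 = 612.5385 ms
Proportion correct = 13/14
IES = 612.5385 / (13/14) = 659.657 ms

660 ms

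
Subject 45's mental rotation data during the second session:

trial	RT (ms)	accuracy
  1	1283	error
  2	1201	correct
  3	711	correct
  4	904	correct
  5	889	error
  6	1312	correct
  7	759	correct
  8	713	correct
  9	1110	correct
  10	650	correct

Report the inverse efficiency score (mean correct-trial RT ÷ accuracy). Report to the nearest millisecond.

Correct trials (n=8): 1201, 711, 904, 1312, 759, 713, 1110, 650
Mean correct RT = 7360/8 = 920.0000 ms
Proportion correct = 8/10
IES = 920.0000 / (8/10) = 1150.000 ms

1150 ms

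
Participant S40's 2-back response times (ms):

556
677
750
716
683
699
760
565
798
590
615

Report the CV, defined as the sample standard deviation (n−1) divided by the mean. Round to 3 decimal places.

n = 11, Σ = 7409, M = 673.5455
Σ(x−M)² = 67366.727; s = √(67366.727/10) = 82.0772
CV = 82.0772 / 673.5455 = 0.12186

0.122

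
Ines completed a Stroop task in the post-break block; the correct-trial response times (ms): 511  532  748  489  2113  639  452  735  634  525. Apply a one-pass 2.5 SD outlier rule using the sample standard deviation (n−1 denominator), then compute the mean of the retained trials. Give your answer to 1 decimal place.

n = 10, ΣRT = 7378, M = 737.800
Σ(x−M)² = 2194481.60; s = √(2194481.60/9) = 493.793
Cutoffs: 737.800 ± 2.5·493.793 → [-496.7, 1972.3]
Outside: 2113 → excluded.
Retained (n=9): Σ = 5265, mean = 5265/9 = 585.000

585.0 ms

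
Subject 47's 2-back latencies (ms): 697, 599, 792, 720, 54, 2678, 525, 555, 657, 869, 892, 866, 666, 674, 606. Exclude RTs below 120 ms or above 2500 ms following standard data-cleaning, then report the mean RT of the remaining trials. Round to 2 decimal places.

701.38 ms

Excluded: 54, 2678
Retained (n=13): Σ = 9118
Mean = 9118/13 = 701.3846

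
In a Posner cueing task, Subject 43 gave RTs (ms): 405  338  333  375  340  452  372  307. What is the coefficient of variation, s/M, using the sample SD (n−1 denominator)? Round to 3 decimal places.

0.127

n = 8, Σ = 2922, M = 365.2500
Σ(x−M)² = 15059.500; s = √(15059.500/7) = 46.3827
CV = 46.3827 / 365.2500 = 0.12699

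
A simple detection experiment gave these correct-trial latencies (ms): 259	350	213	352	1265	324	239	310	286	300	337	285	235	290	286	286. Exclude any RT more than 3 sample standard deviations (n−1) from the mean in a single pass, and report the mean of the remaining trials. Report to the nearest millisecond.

290 ms

n = 16, ΣRT = 5617, M = 351.062
Σ(x−M)² = 914864.94; s = √(914864.94/15) = 246.964
Cutoffs: 351.062 ± 3·246.964 → [-389.8, 1092.0]
Outside: 1265 → excluded.
Retained (n=15): Σ = 4352, mean = 4352/15 = 290.133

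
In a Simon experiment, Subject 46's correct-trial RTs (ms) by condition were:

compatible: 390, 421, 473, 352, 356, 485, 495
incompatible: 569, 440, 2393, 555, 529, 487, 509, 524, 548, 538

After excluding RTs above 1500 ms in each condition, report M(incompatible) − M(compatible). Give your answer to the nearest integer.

98 ms

incompatible: exclude 2393
M(compatible) = 2972/7 = 424.571
M(incompatible) = 4699/9 = 522.111
Difference = 522.111 − 424.571 = 97.540 ms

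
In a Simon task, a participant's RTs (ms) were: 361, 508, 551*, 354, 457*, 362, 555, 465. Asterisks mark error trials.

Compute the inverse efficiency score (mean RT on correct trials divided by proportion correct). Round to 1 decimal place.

578.9 ms

Correct trials (n=6): 361, 508, 354, 362, 555, 465
Mean correct RT = 2605/6 = 434.1667 ms
Proportion correct = 6/8
IES = 434.1667 / (6/8) = 578.889 ms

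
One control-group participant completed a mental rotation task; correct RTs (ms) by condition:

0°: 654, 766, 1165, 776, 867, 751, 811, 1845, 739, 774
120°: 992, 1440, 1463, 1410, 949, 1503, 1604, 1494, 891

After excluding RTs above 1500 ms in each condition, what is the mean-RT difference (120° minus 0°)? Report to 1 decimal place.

422.7 ms

0°: exclude 1845
120°: exclude 1503, 1604
M(0°) = 7303/9 = 811.444
M(120°) = 8639/7 = 1234.143
Difference = 1234.143 − 811.444 = 422.698 ms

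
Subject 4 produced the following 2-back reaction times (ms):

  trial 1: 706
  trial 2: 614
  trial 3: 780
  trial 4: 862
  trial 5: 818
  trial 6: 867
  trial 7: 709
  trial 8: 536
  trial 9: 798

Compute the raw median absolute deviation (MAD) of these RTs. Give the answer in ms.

Sorted: 536, 614, 706, 709, 780, 798, 818, 862, 867 → median = 780
|x − 780|: 74, 166, 0, 82, 38, 87, 71, 244, 18
Sorted deviations: 0, 18, 38, 71, 74, 82, 87, 166, 244 → MAD = 74

74 ms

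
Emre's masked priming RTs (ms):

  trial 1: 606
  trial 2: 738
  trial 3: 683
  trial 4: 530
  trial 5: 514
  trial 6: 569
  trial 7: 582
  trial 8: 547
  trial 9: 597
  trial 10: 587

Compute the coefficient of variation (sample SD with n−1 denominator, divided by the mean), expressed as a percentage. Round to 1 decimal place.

11.5%

n = 10, Σ = 5953, M = 595.3000
Σ(x−M)² = 42316.100; s = √(42316.100/9) = 68.5696
CV = 68.5696 / 595.3000 = 0.11518 = 11.518%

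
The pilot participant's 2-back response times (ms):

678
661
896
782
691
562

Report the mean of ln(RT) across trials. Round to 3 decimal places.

6.557

ln(RT): 6.5191, 6.4938, 6.7979, 6.6619, 6.5381, 6.3315
Σ ln(RT) = 39.3423
Mean = 39.3423/6 = 6.55706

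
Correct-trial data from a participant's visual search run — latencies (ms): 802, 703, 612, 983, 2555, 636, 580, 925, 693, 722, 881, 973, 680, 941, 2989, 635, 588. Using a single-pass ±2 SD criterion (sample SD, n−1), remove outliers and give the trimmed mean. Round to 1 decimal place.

756.9 ms

n = 17, ΣRT = 16898, M = 994.000
Σ(x−M)² = 7561574.00; s = √(7561574.00/16) = 687.458
Cutoffs: 994.000 ± 2·687.458 → [-380.9, 2368.9]
Outside: 2555, 2989 → excluded.
Retained (n=15): Σ = 11354, mean = 11354/15 = 756.933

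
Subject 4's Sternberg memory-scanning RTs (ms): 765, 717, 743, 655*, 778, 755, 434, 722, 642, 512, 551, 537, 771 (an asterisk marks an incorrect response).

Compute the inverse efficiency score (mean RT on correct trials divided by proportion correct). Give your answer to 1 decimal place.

715.6 ms

Correct trials (n=12): 765, 717, 743, 778, 755, 434, 722, 642, 512, 551, 537, 771
Mean correct RT = 7927/12 = 660.5833 ms
Proportion correct = 12/13
IES = 660.5833 / (12/13) = 715.632 ms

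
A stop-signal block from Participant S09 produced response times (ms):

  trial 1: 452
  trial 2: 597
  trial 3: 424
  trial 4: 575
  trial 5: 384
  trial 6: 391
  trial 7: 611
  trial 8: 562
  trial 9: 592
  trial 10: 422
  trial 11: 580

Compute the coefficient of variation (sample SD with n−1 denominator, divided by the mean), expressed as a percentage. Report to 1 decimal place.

n = 11, Σ = 5590, M = 508.1818
Σ(x−M)² = 84827.636; s = √(84827.636/10) = 92.1019
CV = 92.1019 / 508.1818 = 0.18124 = 18.124%

18.1%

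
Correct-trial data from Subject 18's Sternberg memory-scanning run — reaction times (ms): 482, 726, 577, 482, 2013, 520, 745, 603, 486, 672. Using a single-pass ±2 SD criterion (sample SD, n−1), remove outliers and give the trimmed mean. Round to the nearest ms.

n = 10, ΣRT = 7306, M = 730.600
Σ(x−M)² = 1915872.40; s = √(1915872.40/9) = 461.383
Cutoffs: 730.600 ± 2·461.383 → [-192.2, 1653.4]
Outside: 2013 → excluded.
Retained (n=9): Σ = 5293, mean = 5293/9 = 588.111

588 ms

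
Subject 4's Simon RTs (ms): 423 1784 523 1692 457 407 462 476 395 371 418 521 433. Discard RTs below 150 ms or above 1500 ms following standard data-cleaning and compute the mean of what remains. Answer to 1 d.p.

444.2 ms

Excluded: 1692, 1784
Retained (n=11): Σ = 4886
Mean = 4886/11 = 444.1818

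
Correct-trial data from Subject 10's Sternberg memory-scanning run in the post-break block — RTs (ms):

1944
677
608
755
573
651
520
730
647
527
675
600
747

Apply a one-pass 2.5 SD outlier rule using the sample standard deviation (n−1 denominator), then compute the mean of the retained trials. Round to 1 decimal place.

642.5 ms

n = 13, ΣRT = 9654, M = 742.615
Σ(x−M)² = 1633347.08; s = √(1633347.08/12) = 368.934
Cutoffs: 742.615 ± 2.5·368.934 → [-179.7, 1665.0]
Outside: 1944 → excluded.
Retained (n=12): Σ = 7710, mean = 7710/12 = 642.500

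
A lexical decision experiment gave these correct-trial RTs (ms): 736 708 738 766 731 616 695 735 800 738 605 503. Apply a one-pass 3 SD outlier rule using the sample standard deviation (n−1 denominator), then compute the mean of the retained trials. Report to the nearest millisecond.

n = 12, ΣRT = 8371, M = 697.583
Σ(x−M)² = 75634.92; s = √(75634.92/11) = 82.921
Cutoffs: 697.583 ± 3·82.921 → [448.8, 946.3]
No RTs fall outside the cutoffs; all 12 retained. Mean = 8371/12 = 697.583

698 ms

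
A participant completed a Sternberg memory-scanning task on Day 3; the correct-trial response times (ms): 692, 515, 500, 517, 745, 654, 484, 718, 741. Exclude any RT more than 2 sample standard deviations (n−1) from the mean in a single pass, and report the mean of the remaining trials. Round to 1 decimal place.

n = 9, ΣRT = 5566, M = 618.444
Σ(x−M)² = 100718.22; s = √(100718.22/8) = 112.204
Cutoffs: 618.444 ± 2·112.204 → [394.0, 842.9]
No RTs fall outside the cutoffs; all 9 retained. Mean = 5566/9 = 618.444

618.4 ms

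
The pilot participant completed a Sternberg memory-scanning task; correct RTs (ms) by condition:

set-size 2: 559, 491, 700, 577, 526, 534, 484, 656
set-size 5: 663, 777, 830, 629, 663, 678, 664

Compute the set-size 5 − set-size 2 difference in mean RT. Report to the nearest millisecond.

135 ms

M(set-size 2) = 4527/8 = 565.875
M(set-size 5) = 4904/7 = 700.571
Difference = 700.571 − 565.875 = 134.696 ms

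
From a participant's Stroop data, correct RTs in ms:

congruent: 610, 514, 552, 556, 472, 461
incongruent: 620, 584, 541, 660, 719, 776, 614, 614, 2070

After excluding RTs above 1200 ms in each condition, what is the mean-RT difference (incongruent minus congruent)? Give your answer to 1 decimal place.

113.5 ms

incongruent: exclude 2070
M(congruent) = 3165/6 = 527.500
M(incongruent) = 5128/8 = 641.000
Difference = 641.000 − 527.500 = 113.500 ms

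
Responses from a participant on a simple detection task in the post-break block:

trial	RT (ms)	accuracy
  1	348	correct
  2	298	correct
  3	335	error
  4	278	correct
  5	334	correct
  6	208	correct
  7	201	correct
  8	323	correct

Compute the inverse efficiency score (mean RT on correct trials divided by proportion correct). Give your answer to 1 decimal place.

Correct trials (n=7): 348, 298, 278, 334, 208, 201, 323
Mean correct RT = 1990/7 = 284.2857 ms
Proportion correct = 7/8
IES = 284.2857 / (7/8) = 324.898 ms

324.9 ms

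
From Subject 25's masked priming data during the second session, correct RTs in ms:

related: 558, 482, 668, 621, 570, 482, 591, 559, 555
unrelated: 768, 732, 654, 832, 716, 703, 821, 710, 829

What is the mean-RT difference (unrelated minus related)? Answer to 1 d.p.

M(related) = 5086/9 = 565.111
M(unrelated) = 6765/9 = 751.667
Difference = 751.667 − 565.111 = 186.556 ms

186.6 ms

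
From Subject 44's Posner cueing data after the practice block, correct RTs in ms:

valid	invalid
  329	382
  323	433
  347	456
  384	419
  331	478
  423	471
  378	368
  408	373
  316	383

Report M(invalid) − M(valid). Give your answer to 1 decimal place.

58.2 ms

M(valid) = 3239/9 = 359.889
M(invalid) = 3763/9 = 418.111
Difference = 418.111 − 359.889 = 58.222 ms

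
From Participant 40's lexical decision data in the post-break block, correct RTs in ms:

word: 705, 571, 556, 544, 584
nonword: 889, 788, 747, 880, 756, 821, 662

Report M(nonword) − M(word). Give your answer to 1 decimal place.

M(word) = 2960/5 = 592.000
M(nonword) = 5543/7 = 791.857
Difference = 791.857 − 592.000 = 199.857 ms

199.9 ms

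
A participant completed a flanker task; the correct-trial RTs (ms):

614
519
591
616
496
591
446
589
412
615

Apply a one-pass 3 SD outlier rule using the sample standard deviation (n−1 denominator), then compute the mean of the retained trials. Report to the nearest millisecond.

n = 10, ΣRT = 5489, M = 548.900
Σ(x−M)² = 51284.90; s = √(51284.90/9) = 75.487
Cutoffs: 548.900 ± 3·75.487 → [322.4, 775.4]
No RTs fall outside the cutoffs; all 10 retained. Mean = 5489/10 = 548.900

549 ms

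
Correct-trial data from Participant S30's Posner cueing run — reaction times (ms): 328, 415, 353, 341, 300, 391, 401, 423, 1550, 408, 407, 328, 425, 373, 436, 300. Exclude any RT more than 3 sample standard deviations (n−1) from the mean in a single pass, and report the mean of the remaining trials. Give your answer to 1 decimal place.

375.3 ms

n = 16, ΣRT = 7179, M = 448.688
Σ(x−M)² = 1324229.44; s = √(1324229.44/15) = 297.123
Cutoffs: 448.688 ± 3·297.123 → [-442.7, 1340.1]
Outside: 1550 → excluded.
Retained (n=15): Σ = 5629, mean = 5629/15 = 375.267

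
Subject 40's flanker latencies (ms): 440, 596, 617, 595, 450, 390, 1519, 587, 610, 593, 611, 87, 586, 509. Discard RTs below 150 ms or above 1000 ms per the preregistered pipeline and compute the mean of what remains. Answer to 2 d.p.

Excluded: 87, 1519
Retained (n=12): Σ = 6584
Mean = 6584/12 = 548.6667

548.67 ms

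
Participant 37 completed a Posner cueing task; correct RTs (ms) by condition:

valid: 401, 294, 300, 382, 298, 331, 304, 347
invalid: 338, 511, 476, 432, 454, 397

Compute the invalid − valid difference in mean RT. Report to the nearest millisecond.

M(valid) = 2657/8 = 332.125
M(invalid) = 2608/6 = 434.667
Difference = 434.667 − 332.125 = 102.542 ms

103 ms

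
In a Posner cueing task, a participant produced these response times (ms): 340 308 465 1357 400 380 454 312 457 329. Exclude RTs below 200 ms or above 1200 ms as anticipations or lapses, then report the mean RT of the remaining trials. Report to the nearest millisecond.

Excluded: 1357
Retained (n=9): Σ = 3445
Mean = 3445/9 = 382.7778

383 ms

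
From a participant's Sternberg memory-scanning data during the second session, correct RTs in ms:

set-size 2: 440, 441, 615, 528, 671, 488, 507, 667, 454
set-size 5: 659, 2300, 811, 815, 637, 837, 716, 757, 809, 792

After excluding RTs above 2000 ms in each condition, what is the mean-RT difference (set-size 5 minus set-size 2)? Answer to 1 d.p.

224.7 ms

set-size 5: exclude 2300
M(set-size 2) = 4811/9 = 534.556
M(set-size 5) = 6833/9 = 759.222
Difference = 759.222 − 534.556 = 224.667 ms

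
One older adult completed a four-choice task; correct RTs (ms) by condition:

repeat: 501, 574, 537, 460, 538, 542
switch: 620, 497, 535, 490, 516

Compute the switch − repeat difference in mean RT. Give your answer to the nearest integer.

6 ms

M(repeat) = 3152/6 = 525.333
M(switch) = 2658/5 = 531.600
Difference = 531.600 − 525.333 = 6.267 ms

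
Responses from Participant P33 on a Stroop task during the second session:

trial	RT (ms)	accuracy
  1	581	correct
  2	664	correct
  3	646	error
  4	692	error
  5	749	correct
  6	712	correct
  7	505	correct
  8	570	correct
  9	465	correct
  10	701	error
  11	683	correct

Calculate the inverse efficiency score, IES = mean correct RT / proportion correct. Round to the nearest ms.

Correct trials (n=8): 581, 664, 749, 712, 505, 570, 465, 683
Mean correct RT = 4929/8 = 616.1250 ms
Proportion correct = 8/11
IES = 616.1250 / (8/11) = 847.172 ms

847 ms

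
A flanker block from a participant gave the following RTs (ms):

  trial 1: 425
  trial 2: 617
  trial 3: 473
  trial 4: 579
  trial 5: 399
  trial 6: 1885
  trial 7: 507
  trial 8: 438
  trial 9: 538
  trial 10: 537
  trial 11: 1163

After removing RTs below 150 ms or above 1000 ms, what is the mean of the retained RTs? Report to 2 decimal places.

501.44 ms

Excluded: 1163, 1885
Retained (n=9): Σ = 4513
Mean = 4513/9 = 501.4444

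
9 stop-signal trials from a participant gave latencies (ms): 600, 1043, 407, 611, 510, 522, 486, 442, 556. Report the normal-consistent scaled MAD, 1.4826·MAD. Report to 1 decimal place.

Sorted: 407, 442, 486, 510, 522, 556, 600, 611, 1043 → median = 522
|x − 522| sorted: 0, 12, 34, 36, 78, 80, 89, 115, 521 → MAD = 78
Robust SD ≈ 1.4826 × 78 = 115.643

115.6 ms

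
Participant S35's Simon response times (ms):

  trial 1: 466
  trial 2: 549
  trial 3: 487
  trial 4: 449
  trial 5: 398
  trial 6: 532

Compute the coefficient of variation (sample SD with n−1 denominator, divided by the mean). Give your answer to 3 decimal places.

n = 6, Σ = 2881, M = 480.1667
Σ(x−M)² = 15394.833; s = √(15394.833/5) = 55.4884
CV = 55.4884 / 480.1667 = 0.11556

0.116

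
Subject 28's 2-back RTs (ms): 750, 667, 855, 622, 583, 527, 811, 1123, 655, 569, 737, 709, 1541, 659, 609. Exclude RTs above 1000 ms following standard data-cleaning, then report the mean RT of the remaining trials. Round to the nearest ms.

673 ms

Excluded: 1123, 1541
Retained (n=13): Σ = 8753
Mean = 8753/13 = 673.3077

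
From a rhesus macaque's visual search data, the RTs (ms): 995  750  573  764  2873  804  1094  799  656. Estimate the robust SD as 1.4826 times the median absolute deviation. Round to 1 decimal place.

Sorted: 573, 656, 750, 764, 799, 804, 995, 1094, 2873 → median = 799
|x − 799| sorted: 0, 5, 35, 49, 143, 196, 226, 295, 2074 → MAD = 143
Robust SD ≈ 1.4826 × 143 = 212.012

212.0 ms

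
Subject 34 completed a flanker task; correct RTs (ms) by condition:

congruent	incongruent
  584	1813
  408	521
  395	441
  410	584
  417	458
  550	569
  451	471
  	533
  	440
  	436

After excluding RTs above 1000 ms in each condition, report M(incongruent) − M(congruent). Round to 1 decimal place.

35.5 ms

incongruent: exclude 1813
M(congruent) = 3215/7 = 459.286
M(incongruent) = 4453/9 = 494.778
Difference = 494.778 − 459.286 = 35.492 ms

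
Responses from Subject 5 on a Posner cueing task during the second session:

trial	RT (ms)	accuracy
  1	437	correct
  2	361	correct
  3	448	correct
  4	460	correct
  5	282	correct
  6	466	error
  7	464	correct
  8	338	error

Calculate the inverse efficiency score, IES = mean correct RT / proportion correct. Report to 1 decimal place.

544.9 ms

Correct trials (n=6): 437, 361, 448, 460, 282, 464
Mean correct RT = 2452/6 = 408.6667 ms
Proportion correct = 6/8
IES = 408.6667 / (6/8) = 544.889 ms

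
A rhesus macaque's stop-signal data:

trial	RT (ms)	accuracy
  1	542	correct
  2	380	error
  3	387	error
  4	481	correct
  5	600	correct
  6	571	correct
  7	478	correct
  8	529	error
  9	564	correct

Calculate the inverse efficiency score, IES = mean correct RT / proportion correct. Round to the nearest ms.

Correct trials (n=6): 542, 481, 600, 571, 478, 564
Mean correct RT = 3236/6 = 539.3333 ms
Proportion correct = 6/9
IES = 539.3333 / (6/9) = 809.000 ms

809 ms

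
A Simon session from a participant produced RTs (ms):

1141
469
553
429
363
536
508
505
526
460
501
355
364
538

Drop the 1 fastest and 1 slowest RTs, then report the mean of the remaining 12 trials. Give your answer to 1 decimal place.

Sorted: 355, 363, 364, 429, 460, 469, 501, 505, 508, 526, 536, 538, 553, 1141
Drop lowest 1 (355) and highest 1 (1141)
Remaining (n=12): Σ = 5752, mean = 5752/12 = 479.333

479.3 ms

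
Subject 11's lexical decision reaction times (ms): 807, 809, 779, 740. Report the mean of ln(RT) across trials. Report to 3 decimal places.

6.663

ln(RT): 6.6933, 6.6958, 6.6580, 6.6067
Σ ln(RT) = 26.6538
Mean = 26.6538/4 = 6.66345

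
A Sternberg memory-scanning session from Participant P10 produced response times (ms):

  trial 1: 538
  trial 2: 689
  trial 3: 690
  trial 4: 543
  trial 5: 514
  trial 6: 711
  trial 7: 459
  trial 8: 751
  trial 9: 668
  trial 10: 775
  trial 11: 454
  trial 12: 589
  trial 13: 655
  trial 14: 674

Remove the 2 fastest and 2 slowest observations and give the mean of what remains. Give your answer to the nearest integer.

627 ms

Sorted: 454, 459, 514, 538, 543, 589, 655, 668, 674, 689, 690, 711, 751, 775
Drop lowest 2 (454, 459) and highest 2 (751, 775)
Remaining (n=10): Σ = 6271, mean = 6271/10 = 627.100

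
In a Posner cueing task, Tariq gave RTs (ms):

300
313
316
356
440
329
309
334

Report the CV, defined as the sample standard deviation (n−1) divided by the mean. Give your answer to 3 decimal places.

0.134

n = 8, Σ = 2697, M = 337.1250
Σ(x−M)² = 14212.875; s = √(14212.875/7) = 45.0601
CV = 45.0601 / 337.1250 = 0.13366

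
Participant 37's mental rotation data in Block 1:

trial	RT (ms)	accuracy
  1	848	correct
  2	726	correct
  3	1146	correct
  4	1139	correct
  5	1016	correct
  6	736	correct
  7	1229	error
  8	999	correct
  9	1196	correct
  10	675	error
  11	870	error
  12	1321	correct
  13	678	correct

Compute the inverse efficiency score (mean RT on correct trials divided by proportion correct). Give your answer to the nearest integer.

Correct trials (n=10): 848, 726, 1146, 1139, 1016, 736, 999, 1196, 1321, 678
Mean correct RT = 9805/10 = 980.5000 ms
Proportion correct = 10/13
IES = 980.5000 / (10/13) = 1274.650 ms

1275 ms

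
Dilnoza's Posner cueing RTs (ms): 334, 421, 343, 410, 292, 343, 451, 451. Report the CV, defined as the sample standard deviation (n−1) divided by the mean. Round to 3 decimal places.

0.158

n = 8, Σ = 3045, M = 380.6250
Σ(x−M)² = 25257.875; s = √(25257.875/7) = 60.0689
CV = 60.0689 / 380.6250 = 0.15782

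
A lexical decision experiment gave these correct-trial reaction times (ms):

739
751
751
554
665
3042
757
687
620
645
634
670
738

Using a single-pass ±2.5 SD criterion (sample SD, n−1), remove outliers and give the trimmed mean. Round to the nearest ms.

684 ms

n = 13, ΣRT = 11253, M = 865.615
Σ(x−M)² = 5177201.08; s = √(5177201.08/12) = 656.836
Cutoffs: 865.615 ± 2.5·656.836 → [-776.5, 2507.7]
Outside: 3042 → excluded.
Retained (n=12): Σ = 8211, mean = 8211/12 = 684.250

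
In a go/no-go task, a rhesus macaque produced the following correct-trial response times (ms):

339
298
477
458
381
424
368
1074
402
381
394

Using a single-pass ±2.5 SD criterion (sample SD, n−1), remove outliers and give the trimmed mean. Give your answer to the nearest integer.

392 ms

n = 11, ΣRT = 4996, M = 454.182
Σ(x−M)² = 447763.64; s = √(447763.64/10) = 211.604
Cutoffs: 454.182 ± 2.5·211.604 → [-74.8, 983.2]
Outside: 1074 → excluded.
Retained (n=10): Σ = 3922, mean = 3922/10 = 392.200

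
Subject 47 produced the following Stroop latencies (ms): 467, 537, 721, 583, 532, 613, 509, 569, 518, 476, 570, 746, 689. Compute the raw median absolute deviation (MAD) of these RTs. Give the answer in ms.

51 ms

Sorted: 467, 476, 509, 518, 532, 537, 569, 570, 583, 613, 689, 721, 746 → median = 569
|x − 569|: 102, 32, 152, 14, 37, 44, 60, 0, 51, 93, 1, 177, 120
Sorted deviations: 0, 1, 14, 32, 37, 44, 51, 60, 93, 102, 120, 152, 177 → MAD = 51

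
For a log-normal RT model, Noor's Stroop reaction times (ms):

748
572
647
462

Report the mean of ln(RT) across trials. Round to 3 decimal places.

ln(RT): 6.6174, 6.3491, 6.4723, 6.1356
Σ ln(RT) = 25.5745
Mean = 25.5745/4 = 6.39361

6.394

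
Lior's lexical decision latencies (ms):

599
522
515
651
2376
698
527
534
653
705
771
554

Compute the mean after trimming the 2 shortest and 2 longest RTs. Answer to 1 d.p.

615.1 ms

Sorted: 515, 522, 527, 534, 554, 599, 651, 653, 698, 705, 771, 2376
Drop lowest 2 (515, 522) and highest 2 (771, 2376)
Remaining (n=8): Σ = 4921, mean = 4921/8 = 615.125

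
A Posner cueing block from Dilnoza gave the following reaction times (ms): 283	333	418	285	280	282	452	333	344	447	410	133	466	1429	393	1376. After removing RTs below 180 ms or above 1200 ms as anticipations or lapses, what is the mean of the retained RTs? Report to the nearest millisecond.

364 ms

Excluded: 133, 1376, 1429
Retained (n=13): Σ = 4726
Mean = 4726/13 = 363.5385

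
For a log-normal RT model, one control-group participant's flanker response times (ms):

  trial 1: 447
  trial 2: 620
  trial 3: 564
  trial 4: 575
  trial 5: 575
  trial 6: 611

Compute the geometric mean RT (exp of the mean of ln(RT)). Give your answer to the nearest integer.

562 ms

ln(RT): 6.1026, 6.4297, 6.3351, 6.3544, 6.3544, 6.4151
Mean ln(RT) = 37.9912/6 = 6.33186
Geometric mean = exp(6.33186) = 562.20 ms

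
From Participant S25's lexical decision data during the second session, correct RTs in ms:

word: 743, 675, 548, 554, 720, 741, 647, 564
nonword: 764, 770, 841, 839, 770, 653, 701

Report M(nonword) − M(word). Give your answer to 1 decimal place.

113.6 ms

M(word) = 5192/8 = 649.000
M(nonword) = 5338/7 = 762.571
Difference = 762.571 − 649.000 = 113.571 ms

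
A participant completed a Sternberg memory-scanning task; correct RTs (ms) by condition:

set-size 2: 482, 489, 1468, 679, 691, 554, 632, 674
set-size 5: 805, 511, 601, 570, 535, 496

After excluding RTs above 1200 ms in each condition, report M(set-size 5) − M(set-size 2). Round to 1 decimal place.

-13.8 ms

set-size 2: exclude 1468
M(set-size 2) = 4201/7 = 600.143
M(set-size 5) = 3518/6 = 586.333
Difference = 586.333 − 600.143 = -13.810 ms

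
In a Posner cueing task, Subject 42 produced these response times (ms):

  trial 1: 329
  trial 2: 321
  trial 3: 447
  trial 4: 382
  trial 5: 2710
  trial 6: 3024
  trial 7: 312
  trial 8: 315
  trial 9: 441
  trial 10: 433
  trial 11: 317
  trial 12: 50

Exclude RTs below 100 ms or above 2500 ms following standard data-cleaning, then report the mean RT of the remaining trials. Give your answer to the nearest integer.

Excluded: 50, 2710, 3024
Retained (n=9): Σ = 3297
Mean = 3297/9 = 366.3333

366 ms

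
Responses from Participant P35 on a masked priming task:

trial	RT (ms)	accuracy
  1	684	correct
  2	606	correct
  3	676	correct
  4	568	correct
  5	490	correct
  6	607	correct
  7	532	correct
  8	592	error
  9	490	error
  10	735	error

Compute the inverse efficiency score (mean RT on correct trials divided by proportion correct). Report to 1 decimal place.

849.6 ms

Correct trials (n=7): 684, 606, 676, 568, 490, 607, 532
Mean correct RT = 4163/7 = 594.7143 ms
Proportion correct = 7/10
IES = 594.7143 / (7/10) = 849.592 ms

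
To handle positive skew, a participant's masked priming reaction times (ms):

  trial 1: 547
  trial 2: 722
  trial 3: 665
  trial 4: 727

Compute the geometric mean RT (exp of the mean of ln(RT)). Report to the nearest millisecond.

ln(RT): 6.3044, 6.5820, 6.4998, 6.5889
Mean ln(RT) = 25.9752/4 = 6.49380
Geometric mean = exp(6.49380) = 661.03 ms

661 ms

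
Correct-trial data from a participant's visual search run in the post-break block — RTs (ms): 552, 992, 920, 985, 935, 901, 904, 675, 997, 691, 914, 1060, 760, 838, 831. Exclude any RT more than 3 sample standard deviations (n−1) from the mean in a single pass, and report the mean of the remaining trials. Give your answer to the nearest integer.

n = 15, ΣRT = 12955, M = 863.667
Σ(x−M)² = 276349.33; s = √(276349.33/14) = 140.496
Cutoffs: 863.667 ± 3·140.496 → [442.2, 1285.2]
No RTs fall outside the cutoffs; all 15 retained. Mean = 12955/15 = 863.667

864 ms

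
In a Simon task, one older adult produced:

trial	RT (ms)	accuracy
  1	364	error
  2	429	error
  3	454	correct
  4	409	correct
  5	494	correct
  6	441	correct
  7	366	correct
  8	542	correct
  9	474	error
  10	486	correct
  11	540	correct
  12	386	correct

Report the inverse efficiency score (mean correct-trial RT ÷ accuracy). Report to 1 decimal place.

Correct trials (n=9): 454, 409, 494, 441, 366, 542, 486, 540, 386
Mean correct RT = 4118/9 = 457.5556 ms
Proportion correct = 9/12
IES = 457.5556 / (9/12) = 610.074 ms

610.1 ms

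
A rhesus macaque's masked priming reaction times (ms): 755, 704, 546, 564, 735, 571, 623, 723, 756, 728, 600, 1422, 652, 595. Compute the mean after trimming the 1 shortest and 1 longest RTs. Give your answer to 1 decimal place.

Sorted: 546, 564, 571, 595, 600, 623, 652, 704, 723, 728, 735, 755, 756, 1422
Drop lowest 1 (546) and highest 1 (1422)
Remaining (n=12): Σ = 8006, mean = 8006/12 = 667.167

667.2 ms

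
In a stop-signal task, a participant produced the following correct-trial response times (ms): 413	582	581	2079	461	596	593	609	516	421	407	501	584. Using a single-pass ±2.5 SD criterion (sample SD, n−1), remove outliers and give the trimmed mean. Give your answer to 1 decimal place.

n = 13, ΣRT = 8343, M = 641.769
Σ(x−M)² = 2306284.31; s = √(2306284.31/12) = 438.395
Cutoffs: 641.769 ± 2.5·438.395 → [-454.2, 1737.8]
Outside: 2079 → excluded.
Retained (n=12): Σ = 6264, mean = 6264/12 = 522.000

522.0 ms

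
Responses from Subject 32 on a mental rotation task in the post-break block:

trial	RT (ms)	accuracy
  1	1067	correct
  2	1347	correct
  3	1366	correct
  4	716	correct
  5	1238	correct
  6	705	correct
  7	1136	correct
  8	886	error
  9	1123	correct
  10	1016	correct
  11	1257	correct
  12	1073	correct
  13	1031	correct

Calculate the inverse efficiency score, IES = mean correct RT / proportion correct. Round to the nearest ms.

1180 ms

Correct trials (n=12): 1067, 1347, 1366, 716, 1238, 705, 1136, 1123, 1016, 1257, 1073, 1031
Mean correct RT = 13075/12 = 1089.5833 ms
Proportion correct = 12/13
IES = 1089.5833 / (12/13) = 1180.382 ms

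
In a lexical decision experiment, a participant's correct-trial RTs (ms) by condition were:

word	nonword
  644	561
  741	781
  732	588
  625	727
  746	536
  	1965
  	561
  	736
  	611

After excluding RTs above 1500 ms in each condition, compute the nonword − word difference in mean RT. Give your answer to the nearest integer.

-60 ms

nonword: exclude 1965
M(word) = 3488/5 = 697.600
M(nonword) = 5101/8 = 637.625
Difference = 637.625 − 697.600 = -59.975 ms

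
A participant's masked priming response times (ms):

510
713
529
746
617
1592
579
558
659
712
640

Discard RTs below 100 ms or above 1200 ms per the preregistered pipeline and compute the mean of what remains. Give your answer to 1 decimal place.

626.3 ms

Excluded: 1592
Retained (n=10): Σ = 6263
Mean = 6263/10 = 626.3000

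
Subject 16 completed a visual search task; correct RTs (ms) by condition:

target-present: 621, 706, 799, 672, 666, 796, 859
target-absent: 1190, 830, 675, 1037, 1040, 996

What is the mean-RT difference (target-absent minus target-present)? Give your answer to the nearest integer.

230 ms

M(target-present) = 5119/7 = 731.286
M(target-absent) = 5768/6 = 961.333
Difference = 961.333 − 731.286 = 230.048 ms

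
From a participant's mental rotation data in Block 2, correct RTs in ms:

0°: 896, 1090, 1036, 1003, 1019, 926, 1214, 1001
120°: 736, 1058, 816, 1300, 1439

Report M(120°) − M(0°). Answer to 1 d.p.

46.7 ms

M(0°) = 8185/8 = 1023.125
M(120°) = 5349/5 = 1069.800
Difference = 1069.800 − 1023.125 = 46.675 ms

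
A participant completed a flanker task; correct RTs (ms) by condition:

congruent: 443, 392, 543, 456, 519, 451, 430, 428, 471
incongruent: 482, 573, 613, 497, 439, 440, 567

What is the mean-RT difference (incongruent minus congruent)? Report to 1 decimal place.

M(congruent) = 4133/9 = 459.222
M(incongruent) = 3611/7 = 515.857
Difference = 515.857 − 459.222 = 56.635 ms

56.6 ms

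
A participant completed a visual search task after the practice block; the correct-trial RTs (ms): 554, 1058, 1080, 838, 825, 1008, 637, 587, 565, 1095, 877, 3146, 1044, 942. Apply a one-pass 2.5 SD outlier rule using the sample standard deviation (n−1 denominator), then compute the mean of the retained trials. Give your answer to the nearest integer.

855 ms

n = 14, ΣRT = 14256, M = 1018.286
Σ(x−M)² = 5387264.86; s = √(5387264.86/13) = 643.743
Cutoffs: 1018.286 ± 2.5·643.743 → [-591.1, 2627.6]
Outside: 3146 → excluded.
Retained (n=13): Σ = 11110, mean = 11110/13 = 854.615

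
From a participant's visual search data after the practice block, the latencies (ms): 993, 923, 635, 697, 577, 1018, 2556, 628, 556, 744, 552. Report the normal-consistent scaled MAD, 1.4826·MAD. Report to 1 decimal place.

209.0 ms

Sorted: 552, 556, 577, 628, 635, 697, 744, 923, 993, 1018, 2556 → median = 697
|x − 697| sorted: 0, 47, 62, 69, 120, 141, 145, 226, 296, 321, 1859 → MAD = 141
Robust SD ≈ 1.4826 × 141 = 209.047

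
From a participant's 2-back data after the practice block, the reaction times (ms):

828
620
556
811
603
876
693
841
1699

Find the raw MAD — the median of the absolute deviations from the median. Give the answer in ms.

118 ms

Sorted: 556, 603, 620, 693, 811, 828, 841, 876, 1699 → median = 811
|x − 811|: 17, 191, 255, 0, 208, 65, 118, 30, 888
Sorted deviations: 0, 17, 30, 65, 118, 191, 208, 255, 888 → MAD = 118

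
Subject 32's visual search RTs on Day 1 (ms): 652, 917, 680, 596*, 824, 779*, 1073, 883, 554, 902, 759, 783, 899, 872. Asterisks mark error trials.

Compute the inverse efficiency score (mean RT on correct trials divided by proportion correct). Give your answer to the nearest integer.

Correct trials (n=12): 652, 917, 680, 824, 1073, 883, 554, 902, 759, 783, 899, 872
Mean correct RT = 9798/12 = 816.5000 ms
Proportion correct = 12/14
IES = 816.5000 / (12/14) = 952.583 ms

953 ms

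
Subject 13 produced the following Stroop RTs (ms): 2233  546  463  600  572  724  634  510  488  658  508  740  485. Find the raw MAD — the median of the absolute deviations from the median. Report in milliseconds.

Sorted: 463, 485, 488, 508, 510, 546, 572, 600, 634, 658, 724, 740, 2233 → median = 572
|x − 572|: 1661, 26, 109, 28, 0, 152, 62, 62, 84, 86, 64, 168, 87
Sorted deviations: 0, 26, 28, 62, 62, 64, 84, 86, 87, 109, 152, 168, 1661 → MAD = 84

84 ms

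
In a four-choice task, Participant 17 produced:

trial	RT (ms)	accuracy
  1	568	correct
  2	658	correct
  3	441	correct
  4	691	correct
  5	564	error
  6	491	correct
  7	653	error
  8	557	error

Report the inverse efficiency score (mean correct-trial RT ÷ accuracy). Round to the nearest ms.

912 ms

Correct trials (n=5): 568, 658, 441, 691, 491
Mean correct RT = 2849/5 = 569.8000 ms
Proportion correct = 5/8
IES = 569.8000 / (5/8) = 911.680 ms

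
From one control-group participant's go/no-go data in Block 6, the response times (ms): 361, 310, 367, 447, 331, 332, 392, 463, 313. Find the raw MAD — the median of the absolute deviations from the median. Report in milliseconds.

Sorted: 310, 313, 331, 332, 361, 367, 392, 447, 463 → median = 361
|x − 361|: 0, 51, 6, 86, 30, 29, 31, 102, 48
Sorted deviations: 0, 6, 29, 30, 31, 48, 51, 86, 102 → MAD = 31

31 ms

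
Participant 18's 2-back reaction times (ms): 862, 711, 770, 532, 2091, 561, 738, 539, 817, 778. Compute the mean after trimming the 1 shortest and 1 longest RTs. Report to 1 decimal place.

722.0 ms

Sorted: 532, 539, 561, 711, 738, 770, 778, 817, 862, 2091
Drop lowest 1 (532) and highest 1 (2091)
Remaining (n=8): Σ = 5776, mean = 5776/8 = 722.000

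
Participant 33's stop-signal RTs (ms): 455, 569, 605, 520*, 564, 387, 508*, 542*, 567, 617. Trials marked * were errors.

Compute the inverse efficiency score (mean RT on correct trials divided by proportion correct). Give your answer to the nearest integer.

Correct trials (n=7): 455, 569, 605, 564, 387, 567, 617
Mean correct RT = 3764/7 = 537.7143 ms
Proportion correct = 7/10
IES = 537.7143 / (7/10) = 768.163 ms

768 ms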